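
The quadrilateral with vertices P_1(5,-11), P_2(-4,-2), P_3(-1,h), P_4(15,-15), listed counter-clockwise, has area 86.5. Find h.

The doubled signed area Σ (x_i y_{i+1} − x_{i+1} y_i) is linear in h.
With h=0 it equals -131; the coefficient of h is -19 (from the two edges through P_3).
So -19·h + -131 = 2·86.5 = 173 ⇒ h = -16.

-16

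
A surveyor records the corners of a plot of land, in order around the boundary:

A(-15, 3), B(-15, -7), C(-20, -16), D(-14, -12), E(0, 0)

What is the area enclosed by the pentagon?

Σ = (150) + (100) + (16) + (0) + (0) = 266
Area = |Σ|/2 = 133.

133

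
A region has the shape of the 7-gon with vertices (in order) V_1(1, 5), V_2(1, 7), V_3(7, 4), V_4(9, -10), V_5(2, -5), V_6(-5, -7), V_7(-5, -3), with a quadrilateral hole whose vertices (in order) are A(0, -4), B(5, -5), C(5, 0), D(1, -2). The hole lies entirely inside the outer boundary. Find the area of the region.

112

Outer boundary:
Apply the shoelace (surveyor's) formula: 2A = Σ (x_i·y_{i+1} − x_{i+1}·y_i), indices taken mod 7.
Cross-terms: 2, -45, -106, -25, -39, -20, -22  ⇒  Σ = -255
Area = |Σ|/2 = 127.5.
Hole:
Cross-terms: 20, 25, -10, -4  ⇒  Σ = 31
Area = |Σ|/2 = 15.5.
Net area = 127.5 − 15.5 = 112.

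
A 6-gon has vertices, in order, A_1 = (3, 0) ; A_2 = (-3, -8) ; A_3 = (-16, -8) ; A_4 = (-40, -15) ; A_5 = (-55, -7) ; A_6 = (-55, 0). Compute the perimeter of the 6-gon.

130

|A_1A_2| = √((-6)² + (-8)²) = √100 = 10
|A_2A_3| = √((-13)² + (0)²) = √169 = 13
|A_3A_4| = √((-24)² + (-7)²) = √625 = 25
|A_4A_5| = √((-15)² + (8)²) = √289 = 17
|A_5A_6| = √((0)² + (7)²) = √49 = 7
|A_6A_1| = √((58)² + (0)²) = √3364 = 58
Perimeter = 10 + 13 + 25 + 17 + 7 + 58 = 130.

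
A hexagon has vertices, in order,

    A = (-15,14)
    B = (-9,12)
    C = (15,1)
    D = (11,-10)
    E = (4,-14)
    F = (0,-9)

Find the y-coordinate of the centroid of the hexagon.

Apply the shoelace (surveyor's) formula. First the cross-terms c_i = x_i·y_{i+1} − x_{i+1}·y_i:
  -54, -189, -161, -114, -36, -135  ⇒  2A = -689, A = -344.5.
Then Σ (y_i + y_{i+1})·c_i = 477, so ȳ = 477 / (6·(-344.5)) = -3/13.

-3/13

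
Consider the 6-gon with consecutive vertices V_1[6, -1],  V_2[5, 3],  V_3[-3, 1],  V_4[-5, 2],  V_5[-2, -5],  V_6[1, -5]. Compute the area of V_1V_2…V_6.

54.5

Apply the shoelace (surveyor's) formula: 2A = Σ (x_i·y_{i+1} − x_{i+1}·y_i), indices taken mod 6.
Σ = (23) + (14) + (-1) + (29) + (15) + (29) = 109
Area = |Σ|/2 = 54.5.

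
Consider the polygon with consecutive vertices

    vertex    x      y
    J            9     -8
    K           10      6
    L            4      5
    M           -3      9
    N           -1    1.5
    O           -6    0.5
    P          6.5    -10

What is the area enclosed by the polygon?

159.375

Apply the shoelace (surveyor's) formula: 2A = Σ (x_i·y_{i+1} − x_{i+1}·y_i), indices taken mod 7.
Σ = (134) + (26) + (51) + (4.5) + (8.5) + (56.75) + (38) = 318.75
Area = |Σ|/2 = 159.375.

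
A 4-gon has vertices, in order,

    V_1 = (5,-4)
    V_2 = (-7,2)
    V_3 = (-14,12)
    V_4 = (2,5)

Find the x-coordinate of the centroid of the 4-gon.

Apply the shoelace (surveyor's) formula. First the cross-terms c_i = x_i·y_{i+1} − x_{i+1}·y_i:
  -18, -56, -94, -33  ⇒  2A = -201, A = -100.5.
Then Σ (x_i + x_{i+1})·c_i = 2109, so x̄ = 2109 / (6·(-100.5)) = -703/201.

-703/201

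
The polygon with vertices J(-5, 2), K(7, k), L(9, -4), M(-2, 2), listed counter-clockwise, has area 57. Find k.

-10

Write out the shoelace sum; only the two edges meeting at K involve k:
2·Area = [((-5)·k − 7·2) + (7·(-4) − 9·k)] + 16
       = -14·k + -26 = 114
⇒ k = -10.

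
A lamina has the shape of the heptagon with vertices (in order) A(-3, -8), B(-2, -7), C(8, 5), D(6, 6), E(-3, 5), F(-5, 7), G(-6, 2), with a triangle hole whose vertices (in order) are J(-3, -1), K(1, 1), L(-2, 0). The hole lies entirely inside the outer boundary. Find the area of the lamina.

Outer boundary:
Apply the shoelace formula: 2A = Σ (x_i·y_{i+1} − x_{i+1}·y_i), indices taken mod 7.
Cross-terms: 5, 46, 18, 48, 4, 32, 54  ⇒  Σ = 207
Area = |Σ|/2 = 103.5.
Hole:
Cross-terms: -2, 2, 2  ⇒  Σ = 2
Area = |Σ|/2 = 1.
Net area = 103.5 − 1 = 102.5.

102.5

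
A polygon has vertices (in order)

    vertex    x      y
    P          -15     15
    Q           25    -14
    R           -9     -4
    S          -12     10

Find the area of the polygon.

Apply Gauss's area formula: 2A = Σ (x_i·y_{i+1} − x_{i+1}·y_i), indices taken mod 4.
Σ = (-165) + (-226) + (-138) + (-30) = -559
Area = |Σ|/2 = 279.5.

279.5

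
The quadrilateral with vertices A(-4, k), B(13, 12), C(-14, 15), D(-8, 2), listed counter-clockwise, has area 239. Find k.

Write out the shoelace sum; only the two edges meeting at A involve k:
2·Area = [((-8)·k − (-4)·2) + ((-4)·12 − 13·k)] + 455
       = -21·k + 415 = 478
⇒ k = -3.

-3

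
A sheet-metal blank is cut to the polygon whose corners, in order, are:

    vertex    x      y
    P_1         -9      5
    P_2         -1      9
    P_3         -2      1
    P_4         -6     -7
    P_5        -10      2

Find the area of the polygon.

76.5

Apply the shoelace (surveyor's) formula: 2A = Σ (x_i·y_{i+1} − x_{i+1}·y_i), indices taken mod 5.
Cross-terms: -76, 17, 20, -82, -32  ⇒  Σ = -153
Area = |Σ|/2 = 76.5.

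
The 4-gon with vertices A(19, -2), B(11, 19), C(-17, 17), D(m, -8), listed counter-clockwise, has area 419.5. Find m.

The doubled signed area Σ (x_i y_{i+1} − x_{i+1} y_i) is linear in m.
With m=0 it equals 1181; the coefficient of m is -19 (from the two edges through D).
So -19·m + 1181 = 2·419.5 = 839 ⇒ m = 18.

18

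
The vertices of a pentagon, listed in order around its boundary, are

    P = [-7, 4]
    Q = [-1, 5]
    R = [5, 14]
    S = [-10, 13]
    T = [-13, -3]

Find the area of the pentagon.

130.5

Σ = (-31) + (-39) + (205) + (199) + (-73) = 261
Area = |Σ|/2 = 130.5.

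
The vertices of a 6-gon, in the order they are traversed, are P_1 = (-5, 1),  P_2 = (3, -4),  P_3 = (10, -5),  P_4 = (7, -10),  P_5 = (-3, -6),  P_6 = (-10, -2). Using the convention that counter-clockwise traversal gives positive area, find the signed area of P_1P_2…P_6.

-84.5

Σ = (17) + (25) + (-65) + (-72) + (-54) + (-20) = -169
Signed area = Σ/2 = -84.5 (negative ⇒ clockwise traversal).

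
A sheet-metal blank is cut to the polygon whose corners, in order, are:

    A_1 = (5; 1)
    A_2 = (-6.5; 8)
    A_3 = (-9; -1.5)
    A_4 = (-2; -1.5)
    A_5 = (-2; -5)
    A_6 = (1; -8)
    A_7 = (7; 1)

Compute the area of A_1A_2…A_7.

Cross-terms: 46.5, 81.75, 10.5, 7, 21, 57, 2  ⇒  Σ = 225.75
Area = |Σ|/2 = 112.875.

112.875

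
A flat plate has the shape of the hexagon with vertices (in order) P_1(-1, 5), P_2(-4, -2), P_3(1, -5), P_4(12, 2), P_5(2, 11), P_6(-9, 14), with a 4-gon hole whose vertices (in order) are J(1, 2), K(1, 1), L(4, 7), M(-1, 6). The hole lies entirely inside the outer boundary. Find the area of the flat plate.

Outer boundary:
Cross-terms: 22, 22, 62, 128, 127, -31  ⇒  Σ = 330
Area = |Σ|/2 = 165.
Hole:
Cross-terms: -1, 3, 31, -8  ⇒  Σ = 25
Area = |Σ|/2 = 12.5.
Net area = 165 − 12.5 = 152.5.

152.5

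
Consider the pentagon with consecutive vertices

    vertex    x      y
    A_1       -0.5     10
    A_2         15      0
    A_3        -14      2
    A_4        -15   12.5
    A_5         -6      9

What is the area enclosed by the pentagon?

Σ = (-150) + (30) + (-145) + (-60) + (-55.5) = -380.5
Area = |Σ|/2 = 190.25.

190.25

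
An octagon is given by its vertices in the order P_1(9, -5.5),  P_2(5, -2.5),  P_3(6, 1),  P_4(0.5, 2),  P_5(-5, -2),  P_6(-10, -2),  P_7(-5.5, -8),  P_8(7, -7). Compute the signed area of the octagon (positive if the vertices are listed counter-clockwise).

Apply Gauss's area formula: 2A = Σ (x_i·y_{i+1} − x_{i+1}·y_i), indices taken mod 8.
P_1→P_2: (9)(-2.5) − (5)(-5.5) = 5
P_2→P_3: (5)(1) − (6)(-2.5) = 20
P_3→P_4: (6)(2) − (0.5)(1) = 11.5
P_4→P_5: (0.5)(-2) − (-5)(2) = 9
P_5→P_6: (-5)(-2) − (-10)(-2) = -10
P_6→P_7: (-10)(-8) − (-5.5)(-2) = 69
P_7→P_8: (-5.5)(-7) − (7)(-8) = 94.5
P_8→P_1: (7)(-5.5) − (9)(-7) = 24.5
Σ = 223.5
Signed area = Σ/2 = 111.75 (positive ⇒ counter-clockwise traversal).

111.75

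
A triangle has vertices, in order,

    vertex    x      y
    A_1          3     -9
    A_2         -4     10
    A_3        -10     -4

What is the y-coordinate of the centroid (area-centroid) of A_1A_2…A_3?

Apply Gauss's area formula. First the cross-terms c_i = x_i·y_{i+1} − x_{i+1}·y_i:
  -6, 116, 102  ⇒  2A = 212, A = 106.
Then Σ (y_i + y_{i+1})·c_i = -636, so ȳ = -636 / (6·106) = -1.

-1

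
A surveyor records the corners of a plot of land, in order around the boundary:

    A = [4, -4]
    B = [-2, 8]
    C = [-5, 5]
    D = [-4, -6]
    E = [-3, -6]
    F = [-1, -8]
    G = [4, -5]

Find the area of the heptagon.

Apply Gauss's area formula: 2A = Σ (x_i·y_{i+1} − x_{i+1}·y_i), indices taken mod 7.
Σ = (24) + (30) + (50) + (6) + (18) + (37) + (4) = 169
Area = |Σ|/2 = 84.5.

84.5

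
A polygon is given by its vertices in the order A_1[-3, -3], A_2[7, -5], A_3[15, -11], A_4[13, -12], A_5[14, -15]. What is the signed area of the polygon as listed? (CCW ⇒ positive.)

-58.5

Cross-terms: 36, -2, -37, -27, -87  ⇒  Σ = -117
Signed area = Σ/2 = -58.5 (negative ⇒ clockwise traversal).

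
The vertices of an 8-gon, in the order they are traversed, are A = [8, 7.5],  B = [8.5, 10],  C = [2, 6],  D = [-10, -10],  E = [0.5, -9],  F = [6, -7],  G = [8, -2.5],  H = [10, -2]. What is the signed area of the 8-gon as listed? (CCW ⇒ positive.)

186.875

Σ = (16.25) + (31) + (40) + (95) + (50.5) + (41) + (9) + (91) = 373.75
Signed area = Σ/2 = 186.875 (positive ⇒ counter-clockwise traversal).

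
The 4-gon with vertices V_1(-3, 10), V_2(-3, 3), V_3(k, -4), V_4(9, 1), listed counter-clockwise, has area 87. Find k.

Write out the shoelace sum; only the two edges meeting at V_3 involve k:
2·Area = [((-3)·(-4) − k·3) + (k·1 − 9·(-4))] + 114
       = -2·k + 162 = 174
⇒ k = -6.

-6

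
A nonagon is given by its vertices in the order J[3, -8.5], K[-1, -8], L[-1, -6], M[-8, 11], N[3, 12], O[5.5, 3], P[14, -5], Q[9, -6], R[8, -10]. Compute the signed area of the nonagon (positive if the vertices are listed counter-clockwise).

Apply the shoelace (surveyor's) formula: 2A = Σ (x_i·y_{i+1} − x_{i+1}·y_i), indices taken mod 9.
Σ = (-32.5) + (-2) + (-59) + (-129) + (-57) + (-69.5) + (-39) + (-42) + (-38) = -468
Signed area = Σ/2 = -234 (negative ⇒ clockwise traversal).

-234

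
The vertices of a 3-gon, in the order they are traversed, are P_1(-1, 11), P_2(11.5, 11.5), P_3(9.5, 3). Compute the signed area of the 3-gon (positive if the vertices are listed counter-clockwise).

Σ = (-138) + (-74.75) + (107.5) = -105.25
Signed area = Σ/2 = -52.625 (negative ⇒ clockwise traversal).

-52.625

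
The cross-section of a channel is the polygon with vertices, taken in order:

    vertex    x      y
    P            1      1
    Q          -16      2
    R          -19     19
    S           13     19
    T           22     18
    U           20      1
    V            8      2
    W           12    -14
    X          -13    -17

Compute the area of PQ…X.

932

Σ = (18) + (-266) + (-608) + (-184) + (-338) + (32) + (-136) + (-386) + (4) = -1864
Area = |Σ|/2 = 932.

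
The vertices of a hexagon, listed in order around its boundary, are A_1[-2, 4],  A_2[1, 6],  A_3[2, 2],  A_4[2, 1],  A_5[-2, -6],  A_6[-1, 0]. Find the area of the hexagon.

Apply the shoelace (surveyor's) formula: 2A = Σ (x_i·y_{i+1} − x_{i+1}·y_i), indices taken mod 6.
Σ = (-16) + (-10) + (-2) + (-10) + (-6) + (-4) = -48
Area = |Σ|/2 = 24.

24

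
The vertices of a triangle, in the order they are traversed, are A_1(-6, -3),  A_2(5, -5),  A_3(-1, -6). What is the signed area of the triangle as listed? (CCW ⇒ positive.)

-11.5

Apply the surveyor's formula: 2A = Σ (x_i·y_{i+1} − x_{i+1}·y_i), indices taken mod 3.
Σ = (45) + (-35) + (-33) = -23
Signed area = Σ/2 = -11.5 (negative ⇒ clockwise traversal).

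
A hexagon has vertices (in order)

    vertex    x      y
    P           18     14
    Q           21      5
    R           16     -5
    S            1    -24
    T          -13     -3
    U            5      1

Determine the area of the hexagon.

P→Q: (18)(5) − (21)(14) = -204
Q→R: (21)(-5) − (16)(5) = -185
R→S: (16)(-24) − (1)(-5) = -379
S→T: (1)(-3) − (-13)(-24) = -315
T→U: (-13)(1) − (5)(-3) = 2
U→P: (5)(14) − (18)(1) = 52
Σ = -1029
Area = |Σ|/2 = 514.5.

514.5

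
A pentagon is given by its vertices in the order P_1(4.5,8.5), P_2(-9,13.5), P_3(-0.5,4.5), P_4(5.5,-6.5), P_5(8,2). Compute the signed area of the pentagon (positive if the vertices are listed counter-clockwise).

102

Σ = (137.25) + (-33.75) + (-21.5) + (63) + (59) = 204
Signed area = Σ/2 = 102 (positive ⇒ counter-clockwise traversal).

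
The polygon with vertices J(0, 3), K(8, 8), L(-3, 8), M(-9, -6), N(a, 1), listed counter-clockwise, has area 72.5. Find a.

The doubled signed area Σ (x_i y_{i+1} − x_{i+1} y_i) is linear in a.
With a=0 it equals 145; the coefficient of a is 9 (from the two edges through N).
So 9·a + 145 = 2·72.5 = 145 ⇒ a = 0.

0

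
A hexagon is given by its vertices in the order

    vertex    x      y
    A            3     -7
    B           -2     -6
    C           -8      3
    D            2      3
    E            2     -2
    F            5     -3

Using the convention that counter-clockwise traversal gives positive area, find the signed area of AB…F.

-74

Apply the shoelace (surveyor's) formula: 2A = Σ (x_i·y_{i+1} − x_{i+1}·y_i), indices taken mod 6.
Σ = (-32) + (-54) + (-30) + (-10) + (4) + (-26) = -148
Signed area = Σ/2 = -74 (negative ⇒ clockwise traversal).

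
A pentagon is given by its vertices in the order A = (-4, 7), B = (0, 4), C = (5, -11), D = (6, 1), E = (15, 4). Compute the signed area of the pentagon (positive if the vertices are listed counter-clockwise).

82.5

Apply the surveyor's formula: 2A = Σ (x_i·y_{i+1} − x_{i+1}·y_i), indices taken mod 5.
Σ = (-16) + (-20) + (71) + (9) + (121) = 165
Signed area = Σ/2 = 82.5 (positive ⇒ counter-clockwise traversal).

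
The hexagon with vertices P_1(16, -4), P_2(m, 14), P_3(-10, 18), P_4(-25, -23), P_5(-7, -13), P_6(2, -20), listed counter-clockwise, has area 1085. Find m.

22

Write out the shoelace sum; only the two edges meeting at P_2 involve m:
2·Area = [(16·14 − m·(-4)) + (m·18 − (-10)·14)] + 1322
       = 22·m + 1686 = 2170
⇒ m = 22.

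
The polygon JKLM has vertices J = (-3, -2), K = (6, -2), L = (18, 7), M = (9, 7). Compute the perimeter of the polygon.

48

|JK| = √((9)² + (0)²) = √81 = 9
|KL| = √((12)² + (9)²) = √225 = 15
|LM| = √((-9)² + (0)²) = √81 = 9
|MJ| = √((-12)² + (-9)²) = √225 = 15
Perimeter = 9 + 15 + 9 + 15 = 48.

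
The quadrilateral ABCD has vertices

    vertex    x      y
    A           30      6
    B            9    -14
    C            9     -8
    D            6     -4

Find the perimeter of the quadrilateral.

66

|AB| = √((-21)² + (-20)²) = √841 = 29
|BC| = √((0)² + (6)²) = √36 = 6
|CD| = √((-3)² + (4)²) = √25 = 5
|DA| = √((24)² + (10)²) = √676 = 26
Perimeter = 29 + 6 + 5 + 26 = 66.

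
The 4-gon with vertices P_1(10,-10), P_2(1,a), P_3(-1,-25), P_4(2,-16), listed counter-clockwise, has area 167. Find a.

Write out the shoelace sum; only the two edges meeting at P_2 involve a:
2·Area = [(10·a − 1·(-10)) + (1·(-25) − (-1)·a)] + 206
       = 11·a + 191 = 334
⇒ a = 13.

13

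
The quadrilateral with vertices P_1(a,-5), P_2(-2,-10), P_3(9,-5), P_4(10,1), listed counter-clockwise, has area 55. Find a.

-1

Write out the shoelace sum; only the two edges meeting at P_1 involve a:
2·Area = [(10·(-5) − a·1) + (a·(-10) − (-2)·(-5))] + 159
       = -11·a + 99 = 110
⇒ a = -1.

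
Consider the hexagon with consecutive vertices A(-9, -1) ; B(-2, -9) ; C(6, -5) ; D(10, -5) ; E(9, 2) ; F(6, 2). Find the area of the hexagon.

A→B: (-9)(-9) − (-2)(-1) = 79
B→C: (-2)(-5) − (6)(-9) = 64
C→D: (6)(-5) − (10)(-5) = 20
D→E: (10)(2) − (9)(-5) = 65
E→F: (9)(2) − (6)(2) = 6
F→A: (6)(-1) − (-9)(2) = 12
Σ = 246
Area = |Σ|/2 = 123.

123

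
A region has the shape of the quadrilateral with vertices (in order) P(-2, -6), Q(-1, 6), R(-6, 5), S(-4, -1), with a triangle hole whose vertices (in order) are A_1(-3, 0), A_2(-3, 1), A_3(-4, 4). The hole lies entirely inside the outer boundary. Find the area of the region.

30

Outer boundary:
Apply Gauss's area formula: 2A = Σ (x_i·y_{i+1} − x_{i+1}·y_i), indices taken mod 4.
Cross-terms: -18, 31, 26, 22  ⇒  Σ = 61
Area = |Σ|/2 = 30.5.
Hole:
Apply Gauss's area formula: 2A = Σ (x_i·y_{i+1} − x_{i+1}·y_i), indices taken mod 3.
A_1→A_2: (-3)(1) − (-3)(0) = -3
A_2→A_3: (-3)(4) − (-4)(1) = -8
A_3→A_1: (-4)(0) − (-3)(4) = 12
Σ = 1
Area = |Σ|/2 = 0.5.
Net area = 30.5 − 0.5 = 30.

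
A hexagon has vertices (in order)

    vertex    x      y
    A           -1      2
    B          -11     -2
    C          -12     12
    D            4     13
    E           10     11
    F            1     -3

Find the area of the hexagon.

Apply Gauss's area formula: 2A = Σ (x_i·y_{i+1} − x_{i+1}·y_i), indices taken mod 6.
Σ = (24) + (-156) + (-204) + (-86) + (-41) + (-1) = -464
Area = |Σ|/2 = 232.

232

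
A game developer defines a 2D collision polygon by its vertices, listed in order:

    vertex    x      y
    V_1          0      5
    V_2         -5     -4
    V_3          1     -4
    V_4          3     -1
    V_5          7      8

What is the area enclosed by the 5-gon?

Σ = (25) + (24) + (11) + (31) + (35) = 126
Area = |Σ|/2 = 63.

63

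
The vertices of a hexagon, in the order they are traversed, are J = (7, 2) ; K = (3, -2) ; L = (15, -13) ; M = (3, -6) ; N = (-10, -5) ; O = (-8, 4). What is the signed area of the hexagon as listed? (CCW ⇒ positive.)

J→K: (7)(-2) − (3)(2) = -20
K→L: (3)(-13) − (15)(-2) = -9
L→M: (15)(-6) − (3)(-13) = -51
M→N: (3)(-5) − (-10)(-6) = -75
N→O: (-10)(4) − (-8)(-5) = -80
O→J: (-8)(2) − (7)(4) = -44
Σ = -279
Signed area = Σ/2 = -139.5 (negative ⇒ clockwise traversal).

-139.5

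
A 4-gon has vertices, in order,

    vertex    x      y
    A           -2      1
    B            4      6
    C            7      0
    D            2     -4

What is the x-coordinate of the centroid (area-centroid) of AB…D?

373/138

Apply the shoelace formula. First the cross-terms c_i = x_i·y_{i+1} − x_{i+1}·y_i:
  -16, -42, -28, -6  ⇒  2A = -92, A = -46.
Then Σ (x_i + x_{i+1})·c_i = -746, so x̄ = -746 / (6·(-46)) = 373/138.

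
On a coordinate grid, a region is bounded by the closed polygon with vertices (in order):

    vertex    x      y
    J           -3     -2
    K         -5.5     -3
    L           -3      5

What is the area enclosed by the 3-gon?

8.75

J→K: (-3)(-3) − (-5.5)(-2) = -2
K→L: (-5.5)(5) − (-3)(-3) = -36.5
L→J: (-3)(-2) − (-3)(5) = 21
Σ = -17.5
Area = |Σ|/2 = 8.75.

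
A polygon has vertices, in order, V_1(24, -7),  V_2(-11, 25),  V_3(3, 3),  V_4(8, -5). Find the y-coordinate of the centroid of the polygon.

Apply Gauss's area formula. First the cross-terms c_i = x_i·y_{i+1} − x_{i+1}·y_i:
  523, -108, -39, 64  ⇒  2A = 440, A = 220.
Then Σ (y_i + y_{i+1})·c_i = 5700, so ȳ = 5700 / (6·220) = 95/22.

95/22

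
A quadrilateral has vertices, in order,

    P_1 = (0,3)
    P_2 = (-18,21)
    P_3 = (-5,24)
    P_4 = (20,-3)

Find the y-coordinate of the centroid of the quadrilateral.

1288/113

Apply the surveyor's formula. First the cross-terms c_i = x_i·y_{i+1} − x_{i+1}·y_i:
  54, -327, -465, 60  ⇒  2A = -678, A = -339.
Then Σ (y_i + y_{i+1})·c_i = -23184, so ȳ = -23184 / (6·(-339)) = 1288/113.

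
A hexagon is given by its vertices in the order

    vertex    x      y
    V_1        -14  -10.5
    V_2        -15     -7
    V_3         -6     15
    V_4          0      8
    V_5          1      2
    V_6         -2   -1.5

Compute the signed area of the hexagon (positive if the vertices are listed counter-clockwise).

Apply the shoelace formula: 2A = Σ (x_i·y_{i+1} − x_{i+1}·y_i), indices taken mod 6.
Σ = (-59.5) + (-267) + (-48) + (-8) + (2.5) + (0) = -380
Signed area = Σ/2 = -190 (negative ⇒ clockwise traversal).

-190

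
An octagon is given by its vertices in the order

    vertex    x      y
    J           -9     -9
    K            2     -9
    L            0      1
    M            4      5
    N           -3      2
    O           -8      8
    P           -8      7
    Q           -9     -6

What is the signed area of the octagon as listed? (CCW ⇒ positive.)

Cross-terms: 99, 2, -4, 23, -8, 8, 111, 27  ⇒  Σ = 258
Signed area = Σ/2 = 129 (positive ⇒ counter-clockwise traversal).

129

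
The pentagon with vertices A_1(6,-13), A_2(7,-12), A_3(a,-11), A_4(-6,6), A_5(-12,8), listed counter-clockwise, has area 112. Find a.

12

Write out the shoelace sum; only the two edges meeting at A_3 involve a:
2·Area = [(7·(-11) − a·(-12)) + (a·6 − (-6)·(-11))] + 151
       = 18·a + 8 = 224
⇒ a = 12.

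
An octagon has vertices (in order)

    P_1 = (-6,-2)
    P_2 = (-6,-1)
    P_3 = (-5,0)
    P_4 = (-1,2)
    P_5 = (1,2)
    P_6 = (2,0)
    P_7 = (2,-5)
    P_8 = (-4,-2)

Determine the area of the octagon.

Σ = (-6) + (-5) + (-10) + (-4) + (-4) + (-10) + (-24) + (-4) = -67
Area = |Σ|/2 = 33.5.

33.5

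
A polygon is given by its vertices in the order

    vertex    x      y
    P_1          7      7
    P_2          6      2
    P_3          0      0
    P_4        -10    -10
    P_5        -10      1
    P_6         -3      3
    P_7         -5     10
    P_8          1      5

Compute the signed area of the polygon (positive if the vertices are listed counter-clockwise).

P_1→P_2: (7)(2) − (6)(7) = -28
P_2→P_3: (6)(0) − (0)(2) = 0
P_3→P_4: (0)(-10) − (-10)(0) = 0
P_4→P_5: (-10)(1) − (-10)(-10) = -110
P_5→P_6: (-10)(3) − (-3)(1) = -27
P_6→P_7: (-3)(10) − (-5)(3) = -15
P_7→P_8: (-5)(5) − (1)(10) = -35
P_8→P_1: (1)(7) − (7)(5) = -28
Σ = -243
Signed area = Σ/2 = -121.5 (negative ⇒ clockwise traversal).

-121.5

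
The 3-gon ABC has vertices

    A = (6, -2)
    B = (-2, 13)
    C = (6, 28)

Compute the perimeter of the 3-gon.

|AB| = √((-8)² + (15)²) = √289 = 17
|BC| = √((8)² + (15)²) = √289 = 17
|CA| = √((0)² + (-30)²) = √900 = 30
Perimeter = 17 + 17 + 30 = 64.

64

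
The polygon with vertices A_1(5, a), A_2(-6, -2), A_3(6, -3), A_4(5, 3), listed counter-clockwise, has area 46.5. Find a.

Write out the shoelace sum; only the two edges meeting at A_1 involve a:
2·Area = [(5·a − 5·3) + (5·(-2) − (-6)·a)] + 63
       = 11·a + 38 = 93
⇒ a = 5.

5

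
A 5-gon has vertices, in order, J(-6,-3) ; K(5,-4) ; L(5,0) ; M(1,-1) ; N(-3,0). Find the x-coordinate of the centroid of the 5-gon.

Apply the surveyor's formula. First the cross-terms c_i = x_i·y_{i+1} − x_{i+1}·y_i:
  39, 20, -5, -3, 9  ⇒  2A = 60, A = 30.
Then Σ (x_i + x_{i+1})·c_i = 56, so x̄ = 56 / (6·30) = 14/45.

14/45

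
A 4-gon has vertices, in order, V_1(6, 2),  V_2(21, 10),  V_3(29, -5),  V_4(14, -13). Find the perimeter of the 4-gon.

|V_1V_2| = √((15)² + (8)²) = √289 = 17
|V_2V_3| = √((8)² + (-15)²) = √289 = 17
|V_3V_4| = √((-15)² + (-8)²) = √289 = 17
|V_4V_1| = √((-8)² + (15)²) = √289 = 17
Perimeter = 17 + 17 + 17 + 17 = 68.

68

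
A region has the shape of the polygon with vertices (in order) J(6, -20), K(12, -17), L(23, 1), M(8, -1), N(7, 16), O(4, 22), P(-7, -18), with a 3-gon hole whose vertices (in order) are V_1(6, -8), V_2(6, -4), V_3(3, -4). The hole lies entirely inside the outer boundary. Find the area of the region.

526.5

Outer boundary:
Apply the shoelace (surveyor's) formula: 2A = Σ (x_i·y_{i+1} − x_{i+1}·y_i), indices taken mod 7.
J→K: (6)(-17) − (12)(-20) = 138
K→L: (12)(1) − (23)(-17) = 403
L→M: (23)(-1) − (8)(1) = -31
M→N: (8)(16) − (7)(-1) = 135
N→O: (7)(22) − (4)(16) = 90
O→P: (4)(-18) − (-7)(22) = 82
P→J: (-7)(-20) − (6)(-18) = 248
Σ = 1065
Area = |Σ|/2 = 532.5.
Hole:
Apply the shoelace (surveyor's) formula: 2A = Σ (x_i·y_{i+1} − x_{i+1}·y_i), indices taken mod 3.
Σ = (24) + (-12) + (0) = 12
Area = |Σ|/2 = 6.
Net area = 532.5 − 6 = 526.5.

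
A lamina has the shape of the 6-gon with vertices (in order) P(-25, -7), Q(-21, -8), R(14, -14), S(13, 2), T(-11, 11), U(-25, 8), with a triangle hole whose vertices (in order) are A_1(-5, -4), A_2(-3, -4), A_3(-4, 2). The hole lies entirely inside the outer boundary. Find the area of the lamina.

Outer boundary:
Apply the shoelace (surveyor's) formula: 2A = Σ (x_i·y_{i+1} − x_{i+1}·y_i), indices taken mod 6.
Σ = (53) + (406) + (210) + (165) + (187) + (375) = 1396
Area = |Σ|/2 = 698.
Hole:
Cross-terms: 8, -22, 26  ⇒  Σ = 12
Area = |Σ|/2 = 6.
Net area = 698 − 6 = 692.

692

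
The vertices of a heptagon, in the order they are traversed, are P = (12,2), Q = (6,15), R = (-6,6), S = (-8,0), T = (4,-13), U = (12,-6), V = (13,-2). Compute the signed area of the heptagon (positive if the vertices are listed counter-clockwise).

341

Apply the shoelace (surveyor's) formula: 2A = Σ (x_i·y_{i+1} − x_{i+1}·y_i), indices taken mod 7.
Σ = (168) + (126) + (48) + (104) + (132) + (54) + (50) = 682
Signed area = Σ/2 = 341 (positive ⇒ counter-clockwise traversal).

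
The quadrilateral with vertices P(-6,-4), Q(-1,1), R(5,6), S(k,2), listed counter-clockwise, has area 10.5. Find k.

-2

The doubled signed area Σ (x_i y_{i+1} − x_{i+1} y_i) is linear in k.
With k=0 it equals 1; the coefficient of k is -10 (from the two edges through S).
So -10·k + 1 = 2·10.5 = 21 ⇒ k = -2.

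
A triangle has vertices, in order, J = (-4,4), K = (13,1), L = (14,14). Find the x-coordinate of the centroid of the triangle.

23/3

Apply Gauss's area formula. First the cross-terms c_i = x_i·y_{i+1} − x_{i+1}·y_i:
  -56, 168, 112  ⇒  2A = 224, A = 112.
Then Σ (x_i + x_{i+1})·c_i = 5152, so x̄ = 5152 / (6·112) = 23/3.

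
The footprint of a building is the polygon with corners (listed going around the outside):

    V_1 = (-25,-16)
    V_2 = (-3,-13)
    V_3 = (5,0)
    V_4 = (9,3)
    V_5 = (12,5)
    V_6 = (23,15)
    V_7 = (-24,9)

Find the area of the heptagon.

803.5

Apply the surveyor's formula: 2A = Σ (x_i·y_{i+1} − x_{i+1}·y_i), indices taken mod 7.
Cross-terms: 277, 65, 15, 9, 65, 567, 609  ⇒  Σ = 1607
Area = |Σ|/2 = 803.5.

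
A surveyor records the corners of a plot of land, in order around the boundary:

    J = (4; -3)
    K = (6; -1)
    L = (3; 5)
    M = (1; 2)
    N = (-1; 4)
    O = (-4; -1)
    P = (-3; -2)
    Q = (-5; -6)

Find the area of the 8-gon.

61.5

Σ = (14) + (33) + (1) + (6) + (17) + (5) + (8) + (39) = 123
Area = |Σ|/2 = 61.5.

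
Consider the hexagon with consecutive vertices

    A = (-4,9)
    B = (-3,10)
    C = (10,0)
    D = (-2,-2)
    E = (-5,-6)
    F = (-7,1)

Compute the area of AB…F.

Apply Gauss's area formula: 2A = Σ (x_i·y_{i+1} − x_{i+1}·y_i), indices taken mod 6.
A→B: (-4)(10) − (-3)(9) = -13
B→C: (-3)(0) − (10)(10) = -100
C→D: (10)(-2) − (-2)(0) = -20
D→E: (-2)(-6) − (-5)(-2) = 2
E→F: (-5)(1) − (-7)(-6) = -47
F→A: (-7)(9) − (-4)(1) = -59
Σ = -237
Area = |Σ|/2 = 118.5.

118.5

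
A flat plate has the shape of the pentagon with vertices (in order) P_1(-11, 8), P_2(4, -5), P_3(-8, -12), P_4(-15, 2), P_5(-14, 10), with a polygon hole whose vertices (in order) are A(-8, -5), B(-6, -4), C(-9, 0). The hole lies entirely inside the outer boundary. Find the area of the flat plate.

187

Outer boundary:
Apply the surveyor's formula: 2A = Σ (x_i·y_{i+1} − x_{i+1}·y_i), indices taken mod 5.
P_1→P_2: (-11)(-5) − (4)(8) = 23
P_2→P_3: (4)(-12) − (-8)(-5) = -88
P_3→P_4: (-8)(2) − (-15)(-12) = -196
P_4→P_5: (-15)(10) − (-14)(2) = -122
P_5→P_1: (-14)(8) − (-11)(10) = -2
Σ = -385
Area = |Σ|/2 = 192.5.
Hole:
Cross-terms: 2, -36, 45  ⇒  Σ = 11
Area = |Σ|/2 = 5.5.
Net area = 192.5 − 5.5 = 187.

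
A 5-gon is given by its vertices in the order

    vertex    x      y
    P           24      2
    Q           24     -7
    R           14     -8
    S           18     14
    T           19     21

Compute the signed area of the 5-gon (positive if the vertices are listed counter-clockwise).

-162

Apply the surveyor's formula: 2A = Σ (x_i·y_{i+1} − x_{i+1}·y_i), indices taken mod 5.
Cross-terms: -216, -94, 340, 112, -466  ⇒  Σ = -324
Signed area = Σ/2 = -162 (negative ⇒ clockwise traversal).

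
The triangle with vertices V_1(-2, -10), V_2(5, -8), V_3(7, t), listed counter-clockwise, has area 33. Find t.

2

Write out the shoelace sum; only the two edges meeting at V_3 involve t:
2·Area = [(5·t − 7·(-8)) + (7·(-10) − (-2)·t)] + 66
       = 7·t + 52 = 66
⇒ t = 2.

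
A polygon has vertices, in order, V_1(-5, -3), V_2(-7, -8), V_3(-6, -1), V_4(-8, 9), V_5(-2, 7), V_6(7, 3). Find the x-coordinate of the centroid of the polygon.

-422/183

Apply the shoelace (surveyor's) formula. First the cross-terms c_i = x_i·y_{i+1} − x_{i+1}·y_i:
  19, -41, -62, -38, -55, -6  ⇒  2A = -183, A = -91.5.
Then Σ (x_i + x_{i+1})·c_i = 1266, so x̄ = 1266 / (6·(-91.5)) = -422/183.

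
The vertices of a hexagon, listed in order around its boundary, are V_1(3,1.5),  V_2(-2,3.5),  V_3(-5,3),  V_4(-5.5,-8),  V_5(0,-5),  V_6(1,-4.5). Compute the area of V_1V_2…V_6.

Apply the shoelace (surveyor's) formula: 2A = Σ (x_i·y_{i+1} − x_{i+1}·y_i), indices taken mod 6.
Σ = (13.5) + (11.5) + (56.5) + (27.5) + (5) + (15) = 129
Area = |Σ|/2 = 64.5.

64.5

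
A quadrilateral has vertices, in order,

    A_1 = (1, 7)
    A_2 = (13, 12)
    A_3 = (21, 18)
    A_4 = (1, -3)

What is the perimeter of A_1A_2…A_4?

62

|A_1A_2| = √((12)² + (5)²) = √169 = 13
|A_2A_3| = √((8)² + (6)²) = √100 = 10
|A_3A_4| = √((-20)² + (-21)²) = √841 = 29
|A_4A_1| = √((0)² + (10)²) = √100 = 10
Perimeter = 13 + 10 + 29 + 10 = 62.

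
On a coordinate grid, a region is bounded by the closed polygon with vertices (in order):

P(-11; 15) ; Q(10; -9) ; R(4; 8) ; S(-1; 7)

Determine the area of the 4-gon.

81.5

Apply the surveyor's formula: 2A = Σ (x_i·y_{i+1} − x_{i+1}·y_i), indices taken mod 4.
Cross-terms: -51, 116, 36, 62  ⇒  Σ = 163
Area = |Σ|/2 = 81.5.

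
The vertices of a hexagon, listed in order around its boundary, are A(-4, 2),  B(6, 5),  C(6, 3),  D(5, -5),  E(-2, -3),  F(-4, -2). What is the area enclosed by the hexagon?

Apply the shoelace formula: 2A = Σ (x_i·y_{i+1} − x_{i+1}·y_i), indices taken mod 6.
A→B: (-4)(5) − (6)(2) = -32
B→C: (6)(3) − (6)(5) = -12
C→D: (6)(-5) − (5)(3) = -45
D→E: (5)(-3) − (-2)(-5) = -25
E→F: (-2)(-2) − (-4)(-3) = -8
F→A: (-4)(2) − (-4)(-2) = -16
Σ = -138
Area = |Σ|/2 = 69.

69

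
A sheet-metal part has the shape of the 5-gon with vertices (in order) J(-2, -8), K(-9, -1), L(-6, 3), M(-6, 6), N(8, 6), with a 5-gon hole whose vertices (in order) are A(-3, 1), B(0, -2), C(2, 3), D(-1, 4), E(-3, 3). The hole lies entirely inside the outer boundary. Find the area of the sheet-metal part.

Outer boundary:
Σ = (-70) + (-33) + (-18) + (-84) + (-52) = -257
Area = |Σ|/2 = 128.5.
Hole:
Apply the shoelace (surveyor's) formula: 2A = Σ (x_i·y_{i+1} − x_{i+1}·y_i), indices taken mod 5.
A→B: (-3)(-2) − (0)(1) = 6
B→C: (0)(3) − (2)(-2) = 4
C→D: (2)(4) − (-1)(3) = 11
D→E: (-1)(3) − (-3)(4) = 9
E→A: (-3)(1) − (-3)(3) = 6
Σ = 36
Area = |Σ|/2 = 18.
Net area = 128.5 − 18 = 110.5.

110.5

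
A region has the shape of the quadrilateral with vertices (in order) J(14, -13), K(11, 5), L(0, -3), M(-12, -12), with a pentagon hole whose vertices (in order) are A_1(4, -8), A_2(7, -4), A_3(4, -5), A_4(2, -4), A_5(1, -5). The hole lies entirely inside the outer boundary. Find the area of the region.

223.5

Outer boundary:
J→K: (14)(5) − (11)(-13) = 213
K→L: (11)(-3) − (0)(5) = -33
L→M: (0)(-12) − (-12)(-3) = -36
M→J: (-12)(-13) − (14)(-12) = 324
Σ = 468
Area = |Σ|/2 = 234.
Hole:
Apply the shoelace (surveyor's) formula: 2A = Σ (x_i·y_{i+1} − x_{i+1}·y_i), indices taken mod 5.
Cross-terms: 40, -19, -6, -6, 12  ⇒  Σ = 21
Area = |Σ|/2 = 10.5.
Net area = 234 − 10.5 = 223.5.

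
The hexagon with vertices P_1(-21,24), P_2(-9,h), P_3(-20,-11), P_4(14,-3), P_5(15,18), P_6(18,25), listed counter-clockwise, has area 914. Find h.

6

The doubled signed area Σ (x_i y_{i+1} − x_{i+1} y_i) is linear in h.
With h=0 it equals 1834; the coefficient of h is -1 (from the two edges through P_2).
So -1·h + 1834 = 2·914 = 1828 ⇒ h = 6.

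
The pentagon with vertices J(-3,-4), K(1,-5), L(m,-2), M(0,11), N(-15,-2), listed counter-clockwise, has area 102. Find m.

-2

The doubled signed area Σ (x_i y_{i+1} − x_{i+1} y_i) is linear in m.
With m=0 it equals 236; the coefficient of m is 16 (from the two edges through L).
So 16·m + 236 = 2·102 = 204 ⇒ m = -2.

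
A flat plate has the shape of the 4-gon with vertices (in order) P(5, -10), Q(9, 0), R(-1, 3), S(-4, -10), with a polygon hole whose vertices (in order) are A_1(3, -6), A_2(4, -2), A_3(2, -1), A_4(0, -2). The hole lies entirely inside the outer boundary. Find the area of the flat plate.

Outer boundary:
Cross-terms: 90, 27, 22, 90  ⇒  Σ = 229
Area = |Σ|/2 = 114.5.
Hole:
Apply the shoelace formula: 2A = Σ (x_i·y_{i+1} − x_{i+1}·y_i), indices taken mod 4.
Σ = (18) + (0) + (-4) + (6) = 20
Area = |Σ|/2 = 10.
Net area = 114.5 − 10 = 104.5.

104.5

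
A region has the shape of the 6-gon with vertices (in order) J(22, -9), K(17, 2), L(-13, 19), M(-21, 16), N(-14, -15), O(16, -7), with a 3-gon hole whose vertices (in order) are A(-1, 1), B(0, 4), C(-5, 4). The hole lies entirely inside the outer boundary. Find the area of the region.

804.5

Outer boundary:
Apply the surveyor's formula: 2A = Σ (x_i·y_{i+1} − x_{i+1}·y_i), indices taken mod 6.
Σ = (197) + (349) + (191) + (539) + (338) + (10) = 1624
Area = |Σ|/2 = 812.
Hole:
Cross-terms: -4, 20, -1  ⇒  Σ = 15
Area = |Σ|/2 = 7.5.
Net area = 812 − 7.5 = 804.5.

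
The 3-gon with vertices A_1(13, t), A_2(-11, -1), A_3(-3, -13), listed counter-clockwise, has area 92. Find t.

-14

Write out the shoelace sum; only the two edges meeting at A_1 involve t:
2·Area = [((-3)·t − 13·(-13)) + (13·(-1) − (-11)·t)] + 140
       = 8·t + 296 = 184
⇒ t = -14.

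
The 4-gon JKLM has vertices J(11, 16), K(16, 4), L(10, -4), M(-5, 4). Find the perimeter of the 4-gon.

|JK| = √((5)² + (-12)²) = √169 = 13
|KL| = √((-6)² + (-8)²) = √100 = 10
|LM| = √((-15)² + (8)²) = √289 = 17
|MJ| = √((16)² + (12)²) = √400 = 20
Perimeter = 13 + 10 + 17 + 20 = 60.

60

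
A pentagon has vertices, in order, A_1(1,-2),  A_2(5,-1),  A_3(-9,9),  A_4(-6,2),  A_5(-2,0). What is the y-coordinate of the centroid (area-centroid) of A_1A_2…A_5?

Apply the surveyor's formula. First the cross-terms c_i = x_i·y_{i+1} − x_{i+1}·y_i:
  9, 36, 36, 4, 4  ⇒  2A = 89, A = 44.5.
Then Σ (y_i + y_{i+1})·c_i = 657, so ȳ = 657 / (6·44.5) = 219/89.

219/89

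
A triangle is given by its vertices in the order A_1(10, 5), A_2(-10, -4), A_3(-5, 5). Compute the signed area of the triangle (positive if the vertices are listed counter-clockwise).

-67.5

A_1→A_2: (10)(-4) − (-10)(5) = 10
A_2→A_3: (-10)(5) − (-5)(-4) = -70
A_3→A_1: (-5)(5) − (10)(5) = -75
Σ = -135
Signed area = Σ/2 = -67.5 (negative ⇒ clockwise traversal).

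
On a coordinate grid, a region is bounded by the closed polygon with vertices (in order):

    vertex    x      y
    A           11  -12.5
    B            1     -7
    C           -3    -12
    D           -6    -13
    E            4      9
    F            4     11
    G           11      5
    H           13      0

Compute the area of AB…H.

Apply Gauss's area formula: 2A = Σ (x_i·y_{i+1} − x_{i+1}·y_i), indices taken mod 8.
Σ = (-64.5) + (-33) + (-33) + (-2) + (8) + (-101) + (-65) + (-162.5) = -453
Area = |Σ|/2 = 226.5.

226.5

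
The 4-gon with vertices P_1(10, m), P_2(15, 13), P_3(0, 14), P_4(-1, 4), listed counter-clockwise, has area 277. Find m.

-15

The doubled signed area Σ (x_i y_{i+1} − x_{i+1} y_i) is linear in m.
With m=0 it equals 314; the coefficient of m is -16 (from the two edges through P_1).
So -16·m + 314 = 2·277 = 554 ⇒ m = -15.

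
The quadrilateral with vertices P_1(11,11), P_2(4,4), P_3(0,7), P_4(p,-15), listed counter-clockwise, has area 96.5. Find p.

0

Write out the shoelace sum; only the two edges meeting at P_4 involve p:
2·Area = [(0·(-15) − p·7) + (p·11 − 11·(-15))] + 28
       = 4·p + 193 = 193
⇒ p = 0.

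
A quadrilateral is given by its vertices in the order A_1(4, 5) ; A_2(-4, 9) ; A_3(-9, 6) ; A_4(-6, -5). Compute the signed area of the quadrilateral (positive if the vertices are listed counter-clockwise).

92

Apply the shoelace formula: 2A = Σ (x_i·y_{i+1} − x_{i+1}·y_i), indices taken mod 4.
Σ = (56) + (57) + (81) + (-10) = 184
Signed area = Σ/2 = 92 (positive ⇒ counter-clockwise traversal).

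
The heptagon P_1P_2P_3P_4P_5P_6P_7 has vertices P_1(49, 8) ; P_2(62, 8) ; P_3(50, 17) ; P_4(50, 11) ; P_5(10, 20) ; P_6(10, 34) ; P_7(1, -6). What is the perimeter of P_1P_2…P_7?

180

|P_1P_2| = √((13)² + (0)²) = √169 = 13
|P_2P_3| = √((-12)² + (9)²) = √225 = 15
|P_3P_4| = √((0)² + (-6)²) = √36 = 6
|P_4P_5| = √((-40)² + (9)²) = √1681 = 41
|P_5P_6| = √((0)² + (14)²) = √196 = 14
|P_6P_7| = √((-9)² + (-40)²) = √1681 = 41
|P_7P_1| = √((48)² + (14)²) = √2500 = 50
Perimeter = 13 + 15 + 6 + 41 + 14 + 41 + 50 = 180.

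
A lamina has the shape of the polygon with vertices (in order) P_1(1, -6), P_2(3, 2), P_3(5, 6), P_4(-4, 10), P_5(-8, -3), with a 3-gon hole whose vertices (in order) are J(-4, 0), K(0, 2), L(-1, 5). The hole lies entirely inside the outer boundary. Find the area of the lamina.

Outer boundary:
Σ = (20) + (8) + (74) + (92) + (51) = 245
Area = |Σ|/2 = 122.5.
Hole:
Apply Gauss's area formula: 2A = Σ (x_i·y_{i+1} − x_{i+1}·y_i), indices taken mod 3.
J→K: (-4)(2) − (0)(0) = -8
K→L: (0)(5) − (-1)(2) = 2
L→J: (-1)(0) − (-4)(5) = 20
Σ = 14
Area = |Σ|/2 = 7.
Net area = 122.5 − 7 = 115.5.

115.5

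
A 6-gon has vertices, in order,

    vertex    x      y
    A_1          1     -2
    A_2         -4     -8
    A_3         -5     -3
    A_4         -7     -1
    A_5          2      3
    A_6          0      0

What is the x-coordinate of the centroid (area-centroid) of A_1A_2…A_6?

Apply the shoelace formula. First the cross-terms c_i = x_i·y_{i+1} − x_{i+1}·y_i:
  -16, -28, -16, -19, 0, 0  ⇒  2A = -79, A = -39.5.
Then Σ (x_i + x_{i+1})·c_i = 587, so x̄ = 587 / (6·(-39.5)) = -587/237.

-587/237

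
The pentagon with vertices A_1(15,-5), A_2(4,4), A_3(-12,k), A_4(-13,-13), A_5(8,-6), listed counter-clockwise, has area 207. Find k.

The doubled signed area Σ (x_i y_{i+1} − x_{i+1} y_i) is linear in k.
With k=0 it equals 516; the coefficient of k is 17 (from the two edges through A_3).
So 17·k + 516 = 2·207 = 414 ⇒ k = -6.

-6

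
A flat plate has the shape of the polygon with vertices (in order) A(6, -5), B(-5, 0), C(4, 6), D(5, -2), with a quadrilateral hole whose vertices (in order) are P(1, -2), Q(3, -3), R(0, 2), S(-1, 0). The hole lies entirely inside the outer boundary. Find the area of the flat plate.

46.5

Outer boundary:
Apply the surveyor's formula: 2A = Σ (x_i·y_{i+1} − x_{i+1}·y_i), indices taken mod 4.
Σ = (-25) + (-30) + (-38) + (-13) = -106
Area = |Σ|/2 = 53.
Hole:
Σ = (3) + (6) + (2) + (2) = 13
Area = |Σ|/2 = 6.5.
Net area = 53 − 6.5 = 46.5.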